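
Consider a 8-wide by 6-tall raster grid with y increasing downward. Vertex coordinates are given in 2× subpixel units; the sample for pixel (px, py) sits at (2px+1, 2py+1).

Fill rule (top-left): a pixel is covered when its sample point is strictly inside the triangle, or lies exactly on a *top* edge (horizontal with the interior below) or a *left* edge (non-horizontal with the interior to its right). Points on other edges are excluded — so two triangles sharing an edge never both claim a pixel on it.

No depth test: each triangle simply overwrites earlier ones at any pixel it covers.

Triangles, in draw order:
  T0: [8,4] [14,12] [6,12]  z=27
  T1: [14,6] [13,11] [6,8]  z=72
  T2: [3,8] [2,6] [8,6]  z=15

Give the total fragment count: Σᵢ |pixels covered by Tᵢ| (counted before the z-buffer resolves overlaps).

T0:
  2·area = 64
  edge (8, 4)→(14, 12): d=(6,8) right/bottom  bias=-1
  edge (14, 12)→(6, 12): d=(-8,0) right/bottom  bias=-1
  edge (6, 12)→(8, 4): d=(2,-8) top-left  bias=+0
    (4,3)@(9, 7): e=[10,40,14] → █
    (5,3)@(11, 7): e=[-6,40,30] → ·
    (3,4)@(7, 9): e=[38,24,2] → █
    (5,4)@(11, 9): e=[6,24,34] → █
    (6,4)@(13, 9): e=[-10,24,50] → ·
    (3,5)@(7, 11): e=[50,8,6] → █
    (6,5)@(13, 11): e=[2,8,54] → █
    (7,5)@(15, 11): e=[-14,8,70] → ·
  covered (8 px):
    · · · · · · · ·
    · · · · · · · ·
    · · · · · · · ·
    · · · · █ · · ·
    · · · █ █ █ · ·
    · · · █ █ █ █ ·
T1:
  2·area = 38
  edge (14, 6)→(13, 11): d=(-1,5) right/bottom  bias=-1
  edge (13, 11)→(6, 8): d=(-7,-3) top-left  bias=+0
  edge (6, 8)→(14, 6): d=(8,-2) top-left  bias=+0
    (7,0)@(15, 1): e=[0,76,-38] → ·  [on edge]
    (5,3)@(11, 7): e=[14,22,2] → █
    (6,3)@(13, 7): e=[4,28,6] → █
    (7,3)@(15, 7): e=[-6,34,10] → ·
    (4,4)@(9, 9): e=[22,2,14] → █
    (7,4)@(15, 9): e=[-8,20,26] → ·
    (4,5)@(9, 11): e=[20,-12,30] → ·
    (5,5)@(11, 11): e=[10,-6,34] → ·
    (6,5)@(13, 11): e=[0,0,38] → ·  [on edge]
  covered (5 px):
    · · · · · · · ·
    · · · · · · · ·
    · · · · · · · ·
    · · · · · █ █ ·
    · · · · █ █ █ ·
    · · · · · · · ·
T2:
  2·area = 12
  edge (3, 8)→(2, 6): d=(-1,-2) top-left  bias=+0
  edge (2, 6)→(8, 6): d=(6,0) top-left  bias=+0
  edge (8, 6)→(3, 8): d=(-5,2) right/bottom  bias=-1
    (1,3)@(3, 7): e=[1,6,5] → █
    (2,3)@(5, 7): e=[5,6,1] → █
    (3,3)@(7, 7): e=[9,6,-3] → ·
    (1,4)@(3, 9): e=[-1,18,-5] → ·
    (2,4)@(5, 9): e=[3,18,-9] → ·
  covered (2 px):
    · · · · · · · ·
    · · · · · · · ·
    · · · · · · · ·
    · █ █ · · · · ·
    · · · · · · · ·
    · · · · · · · ·

Result: 15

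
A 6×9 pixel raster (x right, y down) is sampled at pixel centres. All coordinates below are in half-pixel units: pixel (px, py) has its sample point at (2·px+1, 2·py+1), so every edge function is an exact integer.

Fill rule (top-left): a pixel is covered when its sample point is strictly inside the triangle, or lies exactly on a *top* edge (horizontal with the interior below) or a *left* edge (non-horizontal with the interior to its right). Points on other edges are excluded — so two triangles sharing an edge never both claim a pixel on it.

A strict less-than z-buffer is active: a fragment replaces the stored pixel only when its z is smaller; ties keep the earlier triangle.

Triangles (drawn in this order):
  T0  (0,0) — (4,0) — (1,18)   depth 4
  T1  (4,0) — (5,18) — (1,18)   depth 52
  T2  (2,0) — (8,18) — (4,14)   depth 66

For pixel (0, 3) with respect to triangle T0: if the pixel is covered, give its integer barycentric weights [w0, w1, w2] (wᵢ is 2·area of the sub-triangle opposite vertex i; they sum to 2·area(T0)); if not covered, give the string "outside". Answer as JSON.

T0:
  2·area = 72
  edge (0, 0)→(4, 0): d=(4,0) top-left  bias=+0
  edge (4, 0)→(1, 18): d=(-3,18) right/bottom  bias=-1
  edge (1, 18)→(0, 0): d=(-1,-18) top-left  bias=+0
    (0,0)@(1, 1): e=[4,51,17] → █
    (1,0)@(3, 1): e=[4,15,53] → █
    (2,0)@(5, 1): e=[4,-21,89] → ·
    (0,1)@(1, 3): e=[12,45,15] → █
    (2,1)@(5, 3): e=[12,-27,87] → ·
    (0,2)@(1, 5): e=[20,39,13] → █
    (2,2)@(5, 5): e=[20,-33,85] → ·
    (0,3)@(1, 7): e=[28,33,11] → █
    (1,3)@(3, 7): e=[28,-3,47] → ·
    (0,4)@(1, 9): e=[36,27,9] → █
    (1,4)@(3, 9): e=[36,-9,45] → ·
    (0,5)@(1, 11): e=[44,21,7] → █
  covered (12 px):
    █ █ · · · ·
    █ █ · · · ·
    █ █ · · · ·
    █ · · · · ·
    █ · · · · ·
    █ · · · · ·
    █ · · · · ·
    █ · · · · ·
    █ · · · · ·
T1:
  2·area = 72
  edge (4, 0)→(5, 18): d=(1,18) right/bottom  bias=-1
  edge (5, 18)→(1, 18): d=(-4,0) right/bottom  bias=-1
  edge (1, 18)→(4, 0): d=(3,-18) top-left  bias=+0
    (1,3)@(3, 7): e=[25,44,3] → █
    (2,3)@(5, 7): e=[-11,44,39] → ·
    (1,4)@(3, 9): e=[27,36,9] → █
    (2,4)@(5, 9): e=[-9,36,45] → ·
    (1,5)@(3, 11): e=[29,28,15] → █
    (2,5)@(5, 11): e=[-7,28,51] → ·
    (1,6)@(3, 13): e=[31,20,21] → █
    (2,6)@(5, 13): e=[-5,20,57] → ·
    (1,7)@(3, 15): e=[33,12,27] → █
    (2,7)@(5, 15): e=[-3,12,63] → ·
    (1,8)@(3, 17): e=[35,4,33] → █
    (2,8)@(5, 17): e=[-1,4,69] → ·
  covered (6 px):
    · · · · · ·
    · · · · · ·
    · · · · · ·
    · █ · · · ·
    · █ · · · ·
    · █ · · · ·
    · █ · · · ·
    · █ · · · ·
    · █ · · · ·
T2:
  2·area = 48
  edge (2, 0)→(8, 18): d=(6,18) right/bottom  bias=-1
  edge (8, 18)→(4, 14): d=(-4,-4) top-left  bias=+0
  edge (4, 14)→(2, 0): d=(-2,-14) top-left  bias=+0
    (1,1)@(3, 3): e=[0,40,8] → ·  [on edge]
    (1,2)@(3, 5): e=[12,32,4] → █
    (2,2)@(5, 5): e=[-24,40,32] → ·
    (1,3)@(3, 7): e=[24,24,0] → █  [on edge]
    (2,3)@(5, 7): e=[-12,32,28] → ·
    (1,4)@(3, 9): e=[36,16,-4] → ·
    (2,4)@(5, 9): e=[0,24,24] → ·  [on edge]
    (0,5)@(1, 11): e=[84,0,-36] → ·  [on edge]
    (2,5)@(5, 11): e=[12,16,20] → █
    (3,5)@(7, 11): e=[-24,24,48] → ·
    (1,6)@(3, 13): e=[60,0,-12] → ·  [on edge]
    (2,6)@(5, 13): e=[24,8,16] → █
    (2,7)@(5, 15): e=[36,0,12] → █  [on edge]
    (3,7)@(7, 15): e=[0,8,40] → ·  [on edge]
    (3,8)@(7, 17): e=[12,0,36] → █  [on edge]
  covered (6 px):
    · · · · · ·
    · · · · · ·
    · █ · · · ·
    · █ · · · ·
    · · · · · ·
    · · █ · · ·
    · · █ · · ·
    · · █ · · ·
    · · · █ · ·

Result: [33,11,28]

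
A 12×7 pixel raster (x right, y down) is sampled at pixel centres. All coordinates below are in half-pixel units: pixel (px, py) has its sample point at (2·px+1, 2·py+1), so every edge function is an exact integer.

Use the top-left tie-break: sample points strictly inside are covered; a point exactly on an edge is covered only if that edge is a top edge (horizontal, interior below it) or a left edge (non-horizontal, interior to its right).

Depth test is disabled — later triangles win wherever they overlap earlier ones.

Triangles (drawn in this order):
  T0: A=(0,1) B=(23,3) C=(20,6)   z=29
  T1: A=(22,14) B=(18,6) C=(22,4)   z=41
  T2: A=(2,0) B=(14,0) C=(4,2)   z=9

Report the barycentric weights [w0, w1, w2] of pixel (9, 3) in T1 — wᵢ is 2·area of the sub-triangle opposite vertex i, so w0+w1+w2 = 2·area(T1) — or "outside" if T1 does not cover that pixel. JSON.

T0:
  2·area = 75
  edge (0, 1)→(23, 3): d=(23,2) right/bottom  bias=-1
  edge (23, 3)→(20, 6): d=(-3,3) right/bottom  bias=-1
  edge (20, 6)→(0, 1): d=(-20,-5) top-left  bias=+0
    (4,1)@(9, 3): e=[28,42,5] → #
    (5,1)@(11, 3): e=[24,36,15] → #
    (6,1)@(13, 3): e=[20,30,25] → #
    (7,1)@(15, 3): e=[16,24,35] → #
    (8,1)@(17, 3): e=[12,18,45] → #
    (9,1)@(19, 3): e=[8,12,55] → #
    (10,1)@(21, 3): e=[4,6,65] → #
    (11,1)@(23, 3): e=[0,0,75] → ·  [on edge]
    (4,2)@(9, 5): e=[74,36,-35] → ·
    (5,2)@(11, 5): e=[70,30,-25] → ·
    (6,2)@(13, 5): e=[66,24,-15] → ·
    (7,2)@(15, 5): e=[62,18,-5] → ·
    (10,2)@(21, 5): e=[50,0,25] → ·  [on edge]
    (9,3)@(19, 7): e=[100,0,-25] → ·  [on edge]
    (8,4)@(17, 9): e=[150,0,-75] → ·  [on edge]
    (7,5)@(15, 11): e=[200,0,-125] → ·  [on edge]
    (6,6)@(13, 13): e=[250,0,-175] → ·  [on edge]
  covered (9 px):
    · · · · · · · · · · · ·
    · · · · # # # # # # # ·
    · · · · · · · · # # · ·
    · · · · · · · · · · · ·
    · · · · · · · · · · · ·
    · · · · · · · · · · · ·
    · · · · · · · · · · · ·
T1:
  2·area = 40
  edge (22, 14)→(18, 6): d=(-4,-8) top-left  bias=+0
  edge (18, 6)→(22, 4): d=(4,-2) top-left  bias=+0
  edge (22, 4)→(22, 14): d=(0,10) right/bottom  bias=-1
    (10,2)@(21, 5): e=[28,2,10] → #
    (11,2)@(23, 5): e=[44,6,-10] → ·
    (9,3)@(19, 7): e=[4,6,30] → #
    (11,3)@(23, 7): e=[36,14,-10] → ·
    (9,4)@(19, 9): e=[-4,14,30] → ·
    (10,4)@(21, 9): e=[12,18,10] → #
    (11,4)@(23, 9): e=[28,22,-10] → ·
    (10,5)@(21, 11): e=[4,26,10] → #
    (11,5)@(23, 11): e=[20,30,-10] → ·
    (10,6)@(21, 13): e=[-4,34,10] → ·
  covered (5 px):
    · · · · · · · · · · · ·
    · · · · · · · · · · · ·
    · · · · · · · · · · # ·
    · · · · · · · · · # # ·
    · · · · · · · · · · # ·
    · · · · · · · · · · # ·
    · · · · · · · · · · · ·
T2:
  2·area = 24
  edge (2, 0)→(14, 0): d=(12,0) top-left  bias=+0
  edge (14, 0)→(4, 2): d=(-10,2) right/bottom  bias=-1
  edge (4, 2)→(2, 0): d=(-2,-2) top-left  bias=+0
    (1,0)@(3, 1): e=[12,12,0] → #  [on edge]
    (2,0)@(5, 1): e=[12,8,4] → #
    (3,0)@(7, 1): e=[12,4,8] → #
    (4,0)@(9, 1): e=[12,0,12] → ·  [on edge]
    (1,1)@(3, 3): e=[36,-8,-4] → ·
    (2,1)@(5, 3): e=[36,-12,0] → ·  [on edge]
    (3,1)@(7, 3): e=[36,-16,4] → ·
    (3,2)@(7, 5): e=[60,-36,0] → ·  [on edge]
    (4,3)@(9, 7): e=[84,-60,0] → ·  [on edge]
    (5,4)@(11, 9): e=[108,-84,0] → ·  [on edge]
    (6,5)@(13, 11): e=[132,-108,0] → ·  [on edge]
    (7,6)@(15, 13): e=[156,-132,0] → ·  [on edge]
  covered (3 px):
    · # # # · · · · · · · ·
    · · · · · · · · · · · ·
    · · · · · · · · · · · ·
    · · · · · · · · · · · ·
    · · · · · · · · · · · ·
    · · · · · · · · · · · ·
    · · · · · · · · · · · ·

Final: [6,30,4]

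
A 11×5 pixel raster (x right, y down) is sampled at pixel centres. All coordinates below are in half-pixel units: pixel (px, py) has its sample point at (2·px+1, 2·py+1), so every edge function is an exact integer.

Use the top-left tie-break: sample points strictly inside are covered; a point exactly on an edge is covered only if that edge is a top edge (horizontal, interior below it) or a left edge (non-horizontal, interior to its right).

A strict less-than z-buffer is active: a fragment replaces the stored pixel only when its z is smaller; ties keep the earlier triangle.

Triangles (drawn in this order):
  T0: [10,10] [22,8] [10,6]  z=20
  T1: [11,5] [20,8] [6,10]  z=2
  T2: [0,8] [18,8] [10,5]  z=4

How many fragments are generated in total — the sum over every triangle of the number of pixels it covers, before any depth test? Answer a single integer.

T0:
  2·area = 48  (B↔C swapped to make it positive)
  edge (10, 10)→(10, 6): d=(0,-4) top-left  bias=+0
  edge (10, 6)→(22, 8): d=(12,2) right/bottom  bias=-1
  edge (22, 8)→(10, 10): d=(-12,2) right/bottom  bias=-1
    (5,3)@(11, 7): e=[4,10,34] → █
    (6,3)@(13, 7): e=[12,6,30] → █
    (7,3)@(15, 7): e=[20,2,26] → █
    (8,3)@(17, 7): e=[28,-2,22] → ·
    (5,4)@(11, 9): e=[4,34,10] → █
    (8,4)@(17, 9): e=[28,22,-2] → ·
  covered (6 px):
    · · · · · · · · · · ·
    · · · · · · · · · · ·
    · · · · · · · · · · ·
    · · · · · █ █ █ · · ·
    · · · · · █ █ █ · · ·
T1:
  2·area = 60
  edge (11, 5)→(20, 8): d=(9,3) right/bottom  bias=-1
  edge (20, 8)→(6, 10): d=(-14,2) right/bottom  bias=-1
  edge (6, 10)→(11, 5): d=(5,-5) top-left  bias=+0
    (7,0)@(15, 1): e=[-48,108,0] → ·  [on edge]
    (2,1)@(5, 3): e=[0,100,-40] → ·  [on edge]
    (6,1)@(13, 3): e=[-24,84,0] → ·  [on edge]
    (5,2)@(11, 5): e=[0,60,0] → ·  [on edge]
    (4,3)@(9, 7): e=[24,36,0] → █  [on edge]
    (5,3)@(11, 7): e=[18,32,10] → █
    (6,3)@(13, 7): e=[12,28,20] → █
    (7,3)@(15, 7): e=[6,24,30] → █
    (8,3)@(17, 7): e=[0,20,40] → ·  [on edge]
    (3,4)@(7, 9): e=[48,12,0] → █  [on edge]
    (6,4)@(13, 9): e=[30,0,30] → ·  [on edge]
    (7,4)@(15, 9): e=[24,-4,40] → ·
  covered (7 px):
    · · · · · · · · · · ·
    · · · · · · · · · · ·
    · · · · · · · · · · ·
    · · · · █ █ █ █ · · ·
    · · · █ █ █ · · · · ·
T2:
  2·area = 54  (B↔C swapped to make it positive)
  edge (0, 8)→(10, 5): d=(10,-3) top-left  bias=+0
  edge (10, 5)→(18, 8): d=(8,3) right/bottom  bias=-1
  edge (18, 8)→(0, 8): d=(-18,0) right/bottom  bias=-1
    (2,3)@(5, 7): e=[5,31,18] → █
    (3,3)@(7, 7): e=[11,25,18] → █
    (4,3)@(9, 7): e=[17,19,18] → █
    (5,3)@(11, 7): e=[23,13,18] → █
    (6,3)@(13, 7): e=[29,7,18] → █
    (7,3)@(15, 7): e=[35,1,18] → █
    (8,3)@(17, 7): e=[41,-5,18] → ·
    (2,4)@(5, 9): e=[25,47,-18] → ·
    (3,4)@(7, 9): e=[31,41,-18] → ·
    (4,4)@(9, 9): e=[37,35,-18] → ·
    (5,4)@(11, 9): e=[43,29,-18] → ·
    (6,4)@(13, 9): e=[49,23,-18] → ·
  covered (6 px):
    · · · · · · · · · · ·
    · · · · · · · · · · ·
    · · · · · · · · · · ·
    · · █ █ █ █ █ █ · · ·
    · · · · · · · · · · ·

Result: 19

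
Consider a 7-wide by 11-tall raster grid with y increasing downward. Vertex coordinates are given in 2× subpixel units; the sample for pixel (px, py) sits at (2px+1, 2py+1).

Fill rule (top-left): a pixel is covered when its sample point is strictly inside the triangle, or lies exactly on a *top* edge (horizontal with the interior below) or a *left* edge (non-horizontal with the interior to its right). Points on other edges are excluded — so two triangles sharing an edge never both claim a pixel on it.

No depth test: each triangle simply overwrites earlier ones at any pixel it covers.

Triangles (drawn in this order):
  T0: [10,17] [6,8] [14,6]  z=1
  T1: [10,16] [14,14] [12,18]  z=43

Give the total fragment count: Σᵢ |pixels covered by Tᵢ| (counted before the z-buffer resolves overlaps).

T0:
  2·area = 80
  edge (10, 17)→(6, 8): d=(-4,-9) top-left  bias=+0
  edge (6, 8)→(14, 6): d=(8,-2) top-left  bias=+0
  edge (14, 6)→(10, 17): d=(-4,11) right/bottom  bias=-1
    (5,3)@(11, 7): e=[49,2,29] → #
    (6,3)@(13, 7): e=[67,6,7] → #
    (3,4)@(7, 9): e=[5,10,65] → #
    (4,4)@(9, 9): e=[23,14,43] → #
    (6,4)@(13, 9): e=[59,22,-1] → ·
    (3,5)@(7, 11): e=[-3,26,57] → ·
    (4,5)@(9, 11): e=[15,30,35] → #
    (6,5)@(13, 11): e=[51,38,-9] → ·
    (4,6)@(9, 13): e=[7,46,27] → #
    (6,6)@(13, 13): e=[43,54,-17] → ·
    (4,7)@(9, 15): e=[-1,62,19] → ·
    (5,7)@(11, 15): e=[17,66,-3] → ·
  covered (9 px):
    · · · · · · ·
    · · · · · · ·
    · · · · · · ·
    · · · · · # #
    · · · # # # ·
    · · · · # # ·
    · · · · # # ·
    · · · · · · ·
    · · · · · · ·
    · · · · · · ·
    · · · · · · ·
T1:
  2·area = 12
  edge (10, 16)→(14, 14): d=(4,-2) top-left  bias=+0
  edge (14, 14)→(12, 18): d=(-2,4) right/bottom  bias=-1
  edge (12, 18)→(10, 16): d=(-2,-2) top-left  bias=+0
    (0,3)@(1, 7): e=[-54,66,0] → ·  [on edge]
    (1,4)@(3, 9): e=[-42,54,0] → ·  [on edge]
    (2,5)@(5, 11): e=[-30,42,0] → ·  [on edge]
    (3,6)@(7, 13): e=[-18,30,0] → ·  [on edge]
    (4,7)@(9, 15): e=[-6,18,0] → ·  [on edge]
    (6,7)@(13, 15): e=[2,2,8] → #
    (5,8)@(11, 17): e=[6,6,0] → #  [on edge]
    (6,8)@(13, 17): e=[10,-2,4] → ·
    (5,9)@(11, 19): e=[14,2,-4] → ·
    (6,9)@(13, 19): e=[18,-6,0] → ·  [on edge]
  covered (2 px):
    · · · · · · ·
    · · · · · · ·
    · · · · · · ·
    · · · · · · ·
    · · · · · · ·
    · · · · · · ·
    · · · · · · ·
    · · · · · · #
    · · · · · # ·
    · · · · · · ·
    · · · · · · ·

Result: 11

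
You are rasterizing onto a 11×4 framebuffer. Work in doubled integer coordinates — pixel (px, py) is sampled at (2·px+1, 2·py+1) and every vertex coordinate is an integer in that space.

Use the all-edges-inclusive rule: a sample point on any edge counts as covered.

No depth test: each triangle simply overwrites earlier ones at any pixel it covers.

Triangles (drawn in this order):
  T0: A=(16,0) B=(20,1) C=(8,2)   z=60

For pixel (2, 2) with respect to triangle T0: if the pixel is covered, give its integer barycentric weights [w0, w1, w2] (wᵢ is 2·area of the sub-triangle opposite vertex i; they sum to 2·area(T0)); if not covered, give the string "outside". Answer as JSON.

T0:
  2·area = 16
  edge (16, 0)→(20, 1): d=(4,1) inclusive
  edge (20, 1)→(8, 2): d=(-12,1) inclusive
  edge (8, 2)→(16, 0): d=(8,-2) inclusive
    (6,0)@(13, 1): e=[7,7,2] → #
    (7,0)@(15, 1): e=[5,5,6] → #
    (8,0)@(17, 1): e=[3,3,10] → #
    (9,0)@(19, 1): e=[1,1,14] → #
    (10,0)@(21, 1): e=[-1,-1,18] → ·
    (6,1)@(13, 3): e=[15,-17,18] → ·
    (7,1)@(15, 3): e=[13,-19,22] → ·
    (8,1)@(17, 3): e=[11,-21,26] → ·
    (9,1)@(19, 3): e=[9,-23,30] → ·
  covered (4 px):
    · · · · · · # # # # ·
    · · · · · · · · · · ·
    · · · · · · · · · · ·
    · · · · · · · · · · ·

Final: "outside"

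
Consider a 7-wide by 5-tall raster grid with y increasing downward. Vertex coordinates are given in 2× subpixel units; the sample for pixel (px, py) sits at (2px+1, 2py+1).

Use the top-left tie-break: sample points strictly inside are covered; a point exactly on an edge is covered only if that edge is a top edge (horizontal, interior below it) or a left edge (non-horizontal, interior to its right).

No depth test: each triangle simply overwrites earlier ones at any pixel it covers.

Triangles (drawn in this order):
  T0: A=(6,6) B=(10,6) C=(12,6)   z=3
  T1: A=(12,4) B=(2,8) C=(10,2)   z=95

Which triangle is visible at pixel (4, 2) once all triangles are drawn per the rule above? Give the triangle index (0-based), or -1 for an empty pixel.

T0:
  degenerate (2·area = 0) — covers nothing
T1:
  2·area = 28
  edge (12, 4)→(2, 8): d=(-10,4) right/bottom  bias=-1
  edge (2, 8)→(10, 2): d=(8,-6) top-left  bias=+0
  edge (10, 2)→(12, 4): d=(2,2) right/bottom  bias=-1
    (4,0)@(9, 1): e=[42,-14,0] → ·  [on edge]
    (4,1)@(9, 3): e=[22,2,4] → █
    (5,1)@(11, 3): e=[14,14,0] → ·  [on edge]
    (3,2)@(7, 5): e=[10,6,12] → █
    (5,2)@(11, 5): e=[-6,30,4] → ·
    (6,2)@(13, 5): e=[-14,42,0] → ·  [on edge]
    (3,3)@(7, 7): e=[-10,22,16] → ·
    (4,3)@(9, 7): e=[-18,34,12] → ·
  covered (3 px):
    · · · · · · ·
    · · · · █ · ·
    · · · █ █ · ·
    · · · · · · ·
    · · · · · · ·

Z-buffer (winner per pixel, '.' = empty):
  . . . . . . .
  . . . . 1 . .
  . . . 1 1 . .
  . . . . . . .
  . . . . . . .

Result: 1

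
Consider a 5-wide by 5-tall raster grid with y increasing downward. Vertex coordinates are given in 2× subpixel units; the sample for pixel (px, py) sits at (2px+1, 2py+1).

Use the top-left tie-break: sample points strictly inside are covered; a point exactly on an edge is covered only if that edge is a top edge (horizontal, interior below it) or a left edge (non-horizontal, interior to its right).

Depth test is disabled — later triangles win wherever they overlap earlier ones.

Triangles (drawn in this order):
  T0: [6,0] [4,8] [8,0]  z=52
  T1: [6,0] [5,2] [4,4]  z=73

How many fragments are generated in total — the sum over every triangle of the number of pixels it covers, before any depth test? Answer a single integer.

T0:
  2·area = 16  (B↔C swapped to make it positive)
  edge (6, 0)→(8, 0): d=(2,0) top-left  bias=+0
  edge (8, 0)→(4, 8): d=(-4,8) right/bottom  bias=-1
  edge (4, 8)→(6, 0): d=(2,-8) top-left  bias=+0
    (3,0)@(7, 1): e=[2,4,10] → X
    (4,0)@(9, 1): e=[2,-12,26] → .
    (3,1)@(7, 3): e=[6,-4,14] → .
    (2,2)@(5, 5): e=[10,4,2] → X
    (3,2)@(7, 5): e=[10,-12,18] → .
    (2,3)@(5, 7): e=[14,-4,6] → .
  covered (2 px):
    . . . X .
    . . . . .
    . . X . .
    . . . . .
    . . . . .
T1:
  degenerate (2·area = 0) — covers nothing

Final: 2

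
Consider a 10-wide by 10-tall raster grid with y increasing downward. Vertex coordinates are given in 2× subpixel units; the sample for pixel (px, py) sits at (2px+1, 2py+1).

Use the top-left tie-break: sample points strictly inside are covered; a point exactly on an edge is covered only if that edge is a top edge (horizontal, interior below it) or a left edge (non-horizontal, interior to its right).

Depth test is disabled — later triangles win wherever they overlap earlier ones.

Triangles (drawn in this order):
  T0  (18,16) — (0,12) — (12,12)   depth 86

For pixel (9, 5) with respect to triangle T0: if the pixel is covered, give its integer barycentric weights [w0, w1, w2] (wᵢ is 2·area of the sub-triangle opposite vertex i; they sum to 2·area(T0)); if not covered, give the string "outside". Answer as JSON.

T0:
  2·area = 48
  edge (18, 16)→(0, 12): d=(-18,-4) top-left  bias=+0
  edge (0, 12)→(12, 12): d=(12,0) top-left  bias=+0
  edge (12, 12)→(18, 16): d=(6,4) right/bottom  bias=-1
    (2,6)@(5, 13): e=[2,12,34] → X
    (3,6)@(7, 13): e=[10,12,26] → X
    (4,6)@(9, 13): e=[18,12,18] → X
    (5,6)@(11, 13): e=[26,12,10] → X
    (6,6)@(13, 13): e=[34,12,2] → X
    (7,6)@(15, 13): e=[42,12,-6] → .
    (2,7)@(5, 15): e=[-34,36,46] → .
    (3,7)@(7, 15): e=[-26,36,38] → .
    (4,7)@(9, 15): e=[-18,36,30] → .
    (5,7)@(11, 15): e=[-10,36,22] → .
    (6,7)@(13, 15): e=[-2,36,14] → .
    (7,7)@(15, 15): e=[6,36,6] → X
  covered (6 px):
    . . . . . . . . . .
    . . . . . . . . . .
    . . . . . . . . . .
    . . . . . . . . . .
    . . . . . . . . . .
    . . . . . . . . . .
    . . X X X X X . . .
    . . . . . . . X . .
    . . . . . . . . . .
    . . . . . . . . . .

Final: "outside"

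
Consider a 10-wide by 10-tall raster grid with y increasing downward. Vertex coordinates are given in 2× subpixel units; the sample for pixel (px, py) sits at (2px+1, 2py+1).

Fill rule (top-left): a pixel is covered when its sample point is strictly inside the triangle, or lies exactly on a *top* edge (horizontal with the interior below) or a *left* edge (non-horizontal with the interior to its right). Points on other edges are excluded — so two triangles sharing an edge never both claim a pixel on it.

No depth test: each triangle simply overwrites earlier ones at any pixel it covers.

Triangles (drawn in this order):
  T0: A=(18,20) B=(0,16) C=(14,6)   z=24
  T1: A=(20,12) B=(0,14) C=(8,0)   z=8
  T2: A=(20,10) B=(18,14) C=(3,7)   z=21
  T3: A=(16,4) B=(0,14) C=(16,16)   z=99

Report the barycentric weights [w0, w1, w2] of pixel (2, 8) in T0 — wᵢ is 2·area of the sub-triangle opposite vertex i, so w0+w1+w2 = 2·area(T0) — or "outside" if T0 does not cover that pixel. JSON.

T0:
  2·area = 236
  edge (18, 20)→(0, 16): d=(-18,-4) top-left  bias=+0
  edge (0, 16)→(14, 6): d=(14,-10) top-left  bias=+0
  edge (14, 6)→(18, 20): d=(4,14) right/bottom  bias=-1
    (6,3)@(13, 7): e=[214,4,18] → X
    (7,3)@(15, 7): e=[222,24,-10] → .
    (5,4)@(11, 9): e=[170,12,54] → X
    (7,4)@(15, 9): e=[186,52,-2] → .
    (3,5)@(7, 11): e=[118,0,118] → X  [on edge]
    (4,5)@(9, 11): e=[126,20,90] → X
    (7,5)@(15, 11): e=[150,80,6] → X
    (8,5)@(17, 11): e=[158,100,-22] → .
    (2,6)@(5, 13): e=[74,8,154] → X
    (8,6)@(17, 13): e=[122,128,-14] → .
    (1,7)@(3, 15): e=[30,16,190] → X
    (8,7)@(17, 15): e=[86,156,-6] → .
  covered (30 px):
    . . . . . . . . . .
    . . . . . . . . . .
    . . . . . . . . . .
    . . . . . . X . . .
    . . . . . X X . . .
    . . . X X X X X . .
    . . X X X X X X . .
    . X X X X X X X . .
    . . X X X X X X X .
    . . . . . . . X X .
T1:
  2·area = 264
  edge (20, 12)→(0, 14): d=(-20,2) right/bottom  bias=-1
  edge (0, 14)→(8, 0): d=(8,-14) top-left  bias=+0
  edge (8, 0)→(20, 12): d=(12,12) right/bottom  bias=-1
    (4,0)@(9, 1): e=[242,22,0] → .  [on edge]
    (3,1)@(7, 3): e=[206,10,48] → X
    (4,1)@(9, 3): e=[202,38,24] → X
    (5,1)@(11, 3): e=[198,66,0] → .  [on edge]
    (3,2)@(7, 5): e=[166,26,72] → X
    (5,2)@(11, 5): e=[158,82,24] → X
    (6,2)@(13, 5): e=[154,110,0] → .  [on edge]
    (2,3)@(5, 7): e=[130,14,120] → X
    (6,3)@(13, 7): e=[114,126,24] → X
    (7,3)@(15, 7): e=[110,154,0] → .  [on edge]
    (1,4)@(3, 9): e=[94,2,168] → X
    (7,4)@(15, 9): e=[70,170,24] → X
    (8,4)@(17, 9): e=[66,198,0] → .  [on edge]
    (9,5)@(19, 11): e=[22,242,0] → .  [on edge]
  covered (30 px):
    . . . . . . . . . .
    . . . X X . . . . .
    . . . X X X . . . .
    . . X X X X X . . .
    . X X X X X X X . .
    . X X X X X X X X .
    X X X X X . . . . .
    . . . . . . . . . .
    . . . . . . . . . .
    . . . . . . . . . .
T2:
  2·area = 74
  edge (20, 10)→(18, 14): d=(-2,4) right/bottom  bias=-1
  edge (18, 14)→(3, 7): d=(-15,-7) top-left  bias=+0
  edge (3, 7)→(20, 10): d=(17,3) right/bottom  bias=-1
    (1,3)@(3, 7): e=[74,0,0] → .  [on edge]
    (4,4)@(9, 9): e=[46,12,16] → X
    (5,4)@(11, 9): e=[38,26,10] → X
    (6,4)@(13, 9): e=[30,40,4] → X
    (7,4)@(15, 9): e=[22,54,-2] → .
    (4,5)@(9, 11): e=[42,-18,50] → .
    (5,5)@(11, 11): e=[34,-4,44] → .
    (6,5)@(13, 11): e=[26,10,38] → X
    (7,5)@(15, 11): e=[18,24,32] → X
    (8,5)@(17, 11): e=[10,38,26] → X
    (9,5)@(19, 11): e=[2,52,20] → X
    (6,6)@(13, 13): e=[22,-20,72] → .
  covered (8 px):
    . . . . . . . . . .
    . . . . . . . . . .
    . . . . . . . . . .
    . . . . . . . . . .
    . . . . X X X . . .
    . . . . . . X X X X
    . . . . . . . . X .
    . . . . . . . . . .
    . . . . . . . . . .
    . . . . . . . . . .
T3:
  2·area = 192  (B↔C swapped to make it positive)
  edge (16, 4)→(16, 16): d=(0,12) right/bottom  bias=-1
  edge (16, 16)→(0, 14): d=(-16,-2) top-left  bias=+0
  edge (0, 14)→(16, 4): d=(16,-10) top-left  bias=+0
    (7,2)@(15, 5): e=[12,174,6] → X
    (8,2)@(17, 5): e=[-12,178,26] → .
    (6,3)@(13, 7): e=[36,138,18] → X
    (8,3)@(17, 7): e=[-12,146,58] → .
    (4,4)@(9, 9): e=[84,98,10] → X
    (5,4)@(11, 9): e=[60,102,30] → X
    (8,4)@(17, 9): e=[-12,114,90] → .
    (2,5)@(5, 11): e=[132,58,2] → X
    (3,5)@(7, 11): e=[108,62,22] → X
    (8,5)@(17, 11): e=[-12,82,122] → .
    (1,6)@(3, 13): e=[156,22,14] → X
    (8,6)@(17, 13): e=[-12,50,154] → .
  covered (24 px):
    . . . . . . . . . .
    . . . . . . . . . .
    . . . . . . . X . .
    . . . . . . X X . .
    . . . . X X X X . .
    . . X X X X X X . .
    . X X X X X X X . .
    . . . . X X X X . .
    . . . . . . . . . .
    . . . . . . . . . .

Result: [64,170,2]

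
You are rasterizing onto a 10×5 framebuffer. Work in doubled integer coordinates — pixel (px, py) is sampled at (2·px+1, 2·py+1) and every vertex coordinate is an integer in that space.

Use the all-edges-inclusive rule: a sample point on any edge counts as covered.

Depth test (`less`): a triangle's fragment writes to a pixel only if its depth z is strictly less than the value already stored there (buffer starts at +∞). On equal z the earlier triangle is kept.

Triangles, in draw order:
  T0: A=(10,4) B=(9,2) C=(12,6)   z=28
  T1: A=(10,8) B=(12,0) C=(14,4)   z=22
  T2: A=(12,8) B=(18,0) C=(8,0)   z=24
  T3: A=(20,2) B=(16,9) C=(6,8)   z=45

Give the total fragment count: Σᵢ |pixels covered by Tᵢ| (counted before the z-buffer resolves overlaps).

T0:
  2·area = 2
  edge (10, 4)→(9, 2): d=(-1,-2) inclusive
  edge (9, 2)→(12, 6): d=(3,4) inclusive
  edge (12, 6)→(10, 4): d=(-2,-2) inclusive
    (3,0)@(7, 1): e=[-3,5,0] → ·  [on edge]
    (4,1)@(9, 3): e=[-1,3,0] → ·  [on edge]
    (5,2)@(11, 5): e=[1,1,0] → #  [on edge]
    (6,2)@(13, 5): e=[5,-7,4] → ·
    (5,3)@(11, 7): e=[-1,7,-4] → ·
    (6,3)@(13, 7): e=[3,-1,0] → ·  [on edge]
    (7,4)@(15, 9): e=[5,-3,0] → ·  [on edge]
  covered (1 px):
    · · · · · · · · · ·
    · · · · · · · · · ·
    · · · · · # · · · ·
    · · · · · · · · · ·
    · · · · · · · · · ·
T1:
  2·area = 24
  edge (10, 8)→(12, 0): d=(2,-8) inclusive
  edge (12, 0)→(14, 4): d=(2,4) inclusive
  edge (14, 4)→(10, 8): d=(-4,4) inclusive
    (8,0)@(17, 1): e=[42,-18,0] → ·  [on edge]
    (6,1)@(13, 3): e=[14,2,8] → #
    (7,1)@(15, 3): e=[30,-6,0] → ·  [on edge]
    (5,2)@(11, 5): e=[2,14,8] → #
    (6,2)@(13, 5): e=[18,6,0] → #  [on edge]
    (7,2)@(15, 5): e=[34,-2,-8] → ·
    (5,3)@(11, 7): e=[6,18,0] → #  [on edge]
    (6,3)@(13, 7): e=[22,10,-8] → ·
    (4,4)@(9, 9): e=[-6,30,0] → ·  [on edge]
    (5,4)@(11, 9): e=[10,22,-8] → ·
  covered (4 px):
    · · · · · · · · · ·
    · · · · · · # · · ·
    · · · · · # # · · ·
    · · · · · # · · · ·
    · · · · · · · · · ·
T2:
  2·area = 80  (B↔C swapped to make it positive)
  edge (12, 8)→(8, 0): d=(-4,-8) inclusive
  edge (8, 0)→(18, 0): d=(10,0) inclusive
  edge (18, 0)→(12, 8): d=(-6,8) inclusive
    (4,0)@(9, 1): e=[4,10,66] → #
    (5,0)@(11, 1): e=[20,10,50] → #
    (6,0)@(13, 1): e=[36,10,34] → #
    (7,0)@(15, 1): e=[52,10,18] → #
    (8,0)@(17, 1): e=[68,10,2] → #
    (9,0)@(19, 1): e=[84,10,-14] → ·
    (4,1)@(9, 3): e=[-4,30,54] → ·
    (5,1)@(11, 3): e=[12,30,38] → #
    (8,1)@(17, 3): e=[60,30,-10] → ·
    (5,2)@(11, 5): e=[4,50,26] → #
    (7,2)@(15, 5): e=[36,50,-6] → ·
    (5,3)@(11, 7): e=[-4,70,14] → ·
  covered (10 px):
    · · · · # # # # # ·
    · · · · · # # # · ·
    · · · · · # # · · ·
    · · · · · · · · · ·
    · · · · · · · · · ·
T3:
  2·area = 74
  edge (20, 2)→(16, 9): d=(-4,7) inclusive
  edge (16, 9)→(6, 8): d=(-10,-1) inclusive
  edge (6, 8)→(20, 2): d=(14,-6) inclusive
    (9,1)@(19, 3): e=[3,63,8] → #
    (6,2)@(13, 5): e=[37,37,0] → #  [on edge]
    (7,2)@(15, 5): e=[23,39,12] → #
    (8,2)@(17, 5): e=[9,41,24] → #
    (9,2)@(19, 5): e=[-5,43,36] → ·
    (4,3)@(9, 7): e=[57,13,4] → #
    (5,3)@(11, 7): e=[43,15,16] → #
    (9,3)@(19, 7): e=[-13,23,64] → ·
    (4,4)@(9, 9): e=[49,-7,32] → ·
    (5,4)@(11, 9): e=[35,-5,44] → ·
    (6,4)@(13, 9): e=[21,-3,56] → ·
    (7,4)@(15, 9): e=[7,-1,68] → ·
  covered (9 px):
    · · · · · · · · · ·
    · · · · · · · · · #
    · · · · · · # # # ·
    · · · · # # # # # ·
    · · · · · · · · · ·

Result: 24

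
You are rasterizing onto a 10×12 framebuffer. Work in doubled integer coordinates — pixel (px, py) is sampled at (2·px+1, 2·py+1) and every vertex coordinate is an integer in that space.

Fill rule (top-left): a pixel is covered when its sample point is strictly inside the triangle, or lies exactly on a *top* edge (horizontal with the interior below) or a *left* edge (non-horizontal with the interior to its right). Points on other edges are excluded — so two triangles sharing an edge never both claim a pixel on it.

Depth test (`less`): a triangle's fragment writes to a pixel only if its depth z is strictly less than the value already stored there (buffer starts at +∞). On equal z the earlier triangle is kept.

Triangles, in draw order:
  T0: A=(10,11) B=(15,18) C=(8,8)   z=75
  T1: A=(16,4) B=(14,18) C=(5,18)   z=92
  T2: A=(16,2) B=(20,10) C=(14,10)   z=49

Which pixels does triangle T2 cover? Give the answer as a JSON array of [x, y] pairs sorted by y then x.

T0:
  2·area = 1  (B↔C swapped to make it positive)
  edge (10, 11)→(8, 8): d=(-2,-3) top-left  bias=+0
  edge (8, 8)→(15, 18): d=(7,10) right/bottom  bias=-1
  edge (15, 18)→(10, 11): d=(-5,-7) top-left  bias=+0
  covered (0 px):
    . . . . . . . . . .
    . . . . . . . . . .
    . . . . . . . . . .
    . . . . . . . . . .
    . . . . . . . . . .
    . . . . . . . . . .
    . . . . . . . . . .
    . . . . . . . . . .
    . . . . . . . . . .
    . . . . . . . . . .
    . . . . . . . . . .
    . . . . . . . . . .
T1:
  2·area = 126
  edge (16, 4)→(14, 18): d=(-2,14) right/bottom  bias=-1
  edge (14, 18)→(5, 18): d=(-9,0) right/bottom  bias=-1
  edge (5, 18)→(16, 4): d=(11,-14) top-left  bias=+0
    (7,3)@(15, 7): e=[8,99,19] → X
    (8,3)@(17, 7): e=[-20,99,47] → .
    (6,4)@(13, 9): e=[32,81,13] → X
    (8,4)@(17, 9): e=[-24,81,69] → .
    (5,5)@(11, 11): e=[56,63,7] → X
    (7,5)@(15, 11): e=[0,63,63] → .  [on edge]
    (4,6)@(9, 13): e=[80,45,1] → X
    (7,6)@(15, 13): e=[-4,45,85] → .
    (4,7)@(9, 15): e=[76,27,23] → X
    (7,7)@(15, 15): e=[-8,27,107] → .
    (3,8)@(7, 17): e=[100,9,17] → X
    (7,8)@(15, 17): e=[-12,9,129] → .
  covered (15 px):
    . . . . . . . . . .
    . . . . . . . . . .
    . . . . . . . . . .
    . . . . . . . X . .
    . . . . . . X X . .
    . . . . . X X . . .
    . . . . X X X . . .
    . . . . X X X . . .
    . . . X X X X . . .
    . . . . . . . . . .
    . . . . . . . . . .
    . . . . . . . . . .
T2:
  2·area = 48
  edge (16, 2)→(20, 10): d=(4,8) right/bottom  bias=-1
  edge (20, 10)→(14, 10): d=(-6,0) right/bottom  bias=-1
  edge (14, 10)→(16, 2): d=(2,-8) top-left  bias=+0
    (8,2)@(17, 5): e=[4,30,14] → X
    (9,2)@(19, 5): e=[-12,30,30] → .
    (7,3)@(15, 7): e=[28,18,2] → X
    (9,3)@(19, 7): e=[-4,18,34] → .
    (7,4)@(15, 9): e=[36,6,6] → X
    (9,4)@(19, 9): e=[4,6,38] → X
    (7,5)@(15, 11): e=[44,-6,10] → .
    (8,5)@(17, 11): e=[28,-6,26] → .
    (9,5)@(19, 11): e=[12,-6,42] → .
  covered (6 px):
    . . . . . . . . . .
    . . . . . . . . . .
    . . . . . . . . X .
    . . . . . . . X X .
    . . . . . . . X X X
    . . . . . . . . . .
    . . . . . . . . . .
    . . . . . . . . . .
    . . . . . . . . . .
    . . . . . . . . . .
    . . . . . . . . . .
    . . . . . . . . . .

Answer: [[8,2],[7,3],[8,3],[7,4],[8,4],[9,4]]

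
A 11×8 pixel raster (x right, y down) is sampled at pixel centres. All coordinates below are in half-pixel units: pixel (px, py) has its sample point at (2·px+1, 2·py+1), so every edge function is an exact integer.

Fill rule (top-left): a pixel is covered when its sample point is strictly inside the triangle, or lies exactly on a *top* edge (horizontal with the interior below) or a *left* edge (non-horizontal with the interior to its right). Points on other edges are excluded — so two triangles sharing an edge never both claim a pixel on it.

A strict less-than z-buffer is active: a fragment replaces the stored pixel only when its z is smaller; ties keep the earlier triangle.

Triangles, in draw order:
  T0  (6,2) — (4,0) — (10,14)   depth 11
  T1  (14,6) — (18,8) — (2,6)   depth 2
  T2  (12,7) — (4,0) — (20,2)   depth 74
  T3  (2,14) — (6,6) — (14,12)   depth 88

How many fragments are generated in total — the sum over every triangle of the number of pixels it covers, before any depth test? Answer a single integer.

T0:
  2·area = 16  (B↔C swapped to make it positive)
  edge (6, 2)→(10, 14): d=(4,12) right/bottom  bias=-1
  edge (10, 14)→(4, 0): d=(-6,-14) top-left  bias=+0
  edge (4, 0)→(6, 2): d=(2,2) right/bottom  bias=-1
    (2,0)@(5, 1): e=[8,8,0] → ·  [on edge]
    (3,1)@(7, 3): e=[-8,24,0] → ·  [on edge]
    (3,2)@(7, 5): e=[0,12,4] → ·  [on edge]
    (4,2)@(9, 5): e=[-24,40,0] → ·  [on edge]
    (3,3)@(7, 7): e=[8,0,8] → █  [on edge]
    (4,3)@(9, 7): e=[-16,28,4] → ·
    (5,3)@(11, 7): e=[-40,56,0] → ·  [on edge]
    (3,4)@(7, 9): e=[16,-12,12] → ·
    (6,4)@(13, 9): e=[-56,72,0] → ·  [on edge]
    (4,5)@(9, 11): e=[0,4,12] → ·  [on edge]
    (7,5)@(15, 11): e=[-72,88,0] → ·  [on edge]
    (8,6)@(17, 13): e=[-88,104,0] → ·  [on edge]
    (9,7)@(19, 15): e=[-104,120,0] → ·  [on edge]
  covered (1 px):
    · · · · · · · · · · ·
    · · · · · · · · · · ·
    · · · · · · · · · · ·
    · · · █ · · · · · · ·
    · · · · · · · · · · ·
    · · · · · · · · · · ·
    · · · · · · · · · · ·
    · · · · · · · · · · ·
T1:
  2·area = 24
  edge (14, 6)→(18, 8): d=(4,2) right/bottom  bias=-1
  edge (18, 8)→(2, 6): d=(-16,-2) top-left  bias=+0
  edge (2, 6)→(14, 6): d=(12,0) top-left  bias=+0
    (5,3)@(11, 7): e=[10,2,12] → █
    (6,3)@(13, 7): e=[6,6,12] → █
    (7,3)@(15, 7): e=[2,10,12] → █
    (8,3)@(17, 7): e=[-2,14,12] → ·
    (5,4)@(11, 9): e=[18,-30,36] → ·
    (6,4)@(13, 9): e=[14,-26,36] → ·
    (7,4)@(15, 9): e=[10,-22,36] → ·
  covered (3 px):
    · · · · · · · · · · ·
    · · · · · · · · · · ·
    · · · · · · · · · · ·
    · · · · · █ █ █ · · ·
    · · · · · · · · · · ·
    · · · · · · · · · · ·
    · · · · · · · · · · ·
    · · · · · · · · · · ·
T2:
  2·area = 96
  edge (12, 7)→(4, 0): d=(-8,-7) top-left  bias=+0
  edge (4, 0)→(20, 2): d=(16,2) right/bottom  bias=-1
  edge (20, 2)→(12, 7): d=(-8,5) right/bottom  bias=-1
    (3,0)@(7, 1): e=[13,10,73] → █
    (4,0)@(9, 1): e=[27,6,63] → █
    (5,0)@(11, 1): e=[41,2,53] → █
    (6,0)@(13, 1): e=[55,-2,43] → ·
    (3,1)@(7, 3): e=[-3,42,57] → ·
    (4,1)@(9, 3): e=[11,38,47] → █
    (6,1)@(13, 3): e=[39,30,27] → █
    (7,1)@(15, 3): e=[53,26,17] → █
    (8,1)@(17, 3): e=[67,22,7] → █
    (9,1)@(19, 3): e=[81,18,-3] → ·
    (4,2)@(9, 5): e=[-5,70,31] → ·
    (5,2)@(11, 5): e=[9,66,21] → █
  covered (11 px):
    · · · █ █ █ · · · · ·
    · · · · █ █ █ █ █ · ·
    · · · · · █ █ █ · · ·
    · · · · · · · · · · ·
    · · · · · · · · · · ·
    · · · · · · · · · · ·
    · · · · · · · · · · ·
    · · · · · · · · · · ·
T3:
  2·area = 88
  edge (2, 14)→(6, 6): d=(4,-8) top-left  bias=+0
  edge (6, 6)→(14, 12): d=(8,6) right/bottom  bias=-1
  edge (14, 12)→(2, 14): d=(-12,2) right/bottom  bias=-1
    (3,3)@(7, 7): e=[12,2,74] → █
    (4,3)@(9, 7): e=[28,-10,70] → ·
    (2,4)@(5, 9): e=[4,30,54] → █
    (4,4)@(9, 9): e=[36,6,46] → █
    (5,4)@(11, 9): e=[52,-6,42] → ·
    (2,5)@(5, 11): e=[12,46,30] → █
    (5,5)@(11, 11): e=[60,10,18] → █
    (6,5)@(13, 11): e=[76,-2,14] → ·
    (1,6)@(3, 13): e=[4,74,10] → █
    (4,6)@(9, 13): e=[52,38,-2] → ·
    (5,6)@(11, 13): e=[68,26,-6] → ·
    (1,7)@(3, 15): e=[12,90,-14] → ·
  covered (11 px):
    · · · · · · · · · · ·
    · · · · · · · · · · ·
    · · · · · · · · · · ·
    · · · █ · · · · · · ·
    · · █ █ █ · · · · · ·
    · · █ █ █ █ · · · · ·
    · █ █ █ · · · · · · ·
    · · · · · · · · · · ·

Result: 26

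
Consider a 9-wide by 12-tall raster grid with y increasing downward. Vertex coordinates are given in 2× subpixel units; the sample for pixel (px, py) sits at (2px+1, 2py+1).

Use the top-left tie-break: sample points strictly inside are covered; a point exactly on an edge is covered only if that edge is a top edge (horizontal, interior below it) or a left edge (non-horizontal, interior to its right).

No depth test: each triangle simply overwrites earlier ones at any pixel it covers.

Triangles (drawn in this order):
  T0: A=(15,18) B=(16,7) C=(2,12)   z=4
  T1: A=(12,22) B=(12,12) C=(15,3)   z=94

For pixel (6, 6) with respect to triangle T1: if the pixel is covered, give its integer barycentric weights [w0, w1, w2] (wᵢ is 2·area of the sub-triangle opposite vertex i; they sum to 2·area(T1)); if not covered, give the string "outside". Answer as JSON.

T0:
  2·area = 149  (B↔C swapped to make it positive)
  edge (15, 18)→(2, 12): d=(-13,-6) top-left  bias=+0
  edge (2, 12)→(16, 7): d=(14,-5) top-left  bias=+0
  edge (16, 7)→(15, 18): d=(-1,11) right/bottom  bias=-1
    (5,4)@(11, 9): e=[93,3,53] → █
    (6,4)@(13, 9): e=[105,13,31] → █
    (7,4)@(15, 9): e=[117,23,9] → █
    (8,4)@(17, 9): e=[129,33,-13] → ·
    (2,5)@(5, 11): e=[31,1,117] → █
    (3,5)@(7, 11): e=[43,11,95] → █
    (4,5)@(9, 11): e=[55,21,73] → █
    (8,5)@(17, 11): e=[103,61,-15] → ·
    (2,6)@(5, 13): e=[5,29,115] → █
    (8,6)@(17, 13): e=[77,89,-17] → ·
    (2,7)@(5, 15): e=[-21,57,113] → ·
    (3,7)@(7, 15): e=[-9,67,91] → ·
  covered (21 px):
    · · · · · · · · ·
    · · · · · · · · ·
    · · · · · · · · ·
    · · · · · · · · ·
    · · · · · █ █ █ ·
    · · █ █ █ █ █ █ ·
    · · █ █ █ █ █ █ ·
    · · · · █ █ █ █ ·
    · · · · · · █ █ ·
    · · · · · · · · ·
    · · · · · · · · ·
    · · · · · · · · ·
T1:
  2·area = 30
  edge (12, 22)→(12, 12): d=(0,-10) top-left  bias=+0
  edge (12, 12)→(15, 3): d=(3,-9) top-left  bias=+0
  edge (15, 3)→(12, 22): d=(-3,19) right/bottom  bias=-1
    (7,1)@(15, 3): e=[30,0,0] → ·  [on edge]
    (6,4)@(13, 9): e=[10,0,20] → █  [on edge]
    (7,4)@(15, 9): e=[30,18,-18] → ·
    (6,5)@(13, 11): e=[10,6,14] → █
    (7,5)@(15, 11): e=[30,24,-24] → ·
    (6,6)@(13, 13): e=[10,12,8] → █
    (7,6)@(15, 13): e=[30,30,-30] → ·
    (5,7)@(11, 15): e=[-10,0,40] → ·  [on edge]
    (6,7)@(13, 15): e=[10,18,2] → █
    (7,7)@(15, 15): e=[30,36,-36] → ·
    (6,8)@(13, 17): e=[10,24,-4] → ·
    (4,10)@(9, 21): e=[-30,0,60] → ·  [on edge]
  covered (4 px):
    · · · · · · · · ·
    · · · · · · · · ·
    · · · · · · · · ·
    · · · · · · · · ·
    · · · · · · █ · ·
    · · · · · · █ · ·
    · · · · · · █ · ·
    · · · · · · █ · ·
    · · · · · · · · ·
    · · · · · · · · ·
    · · · · · · · · ·
    · · · · · · · · ·

Final: [12,8,10]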